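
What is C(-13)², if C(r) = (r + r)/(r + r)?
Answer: 1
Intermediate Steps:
C(r) = 1 (C(r) = (2*r)/((2*r)) = (2*r)*(1/(2*r)) = 1)
C(-13)² = 1² = 1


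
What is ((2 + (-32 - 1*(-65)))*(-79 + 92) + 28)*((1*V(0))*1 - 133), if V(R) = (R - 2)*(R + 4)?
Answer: -68103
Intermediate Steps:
V(R) = (-2 + R)*(4 + R)
((2 + (-32 - 1*(-65)))*(-79 + 92) + 28)*((1*V(0))*1 - 133) = ((2 + (-32 - 1*(-65)))*(-79 + 92) + 28)*((1*(-8 + 0² + 2*0))*1 - 133) = ((2 + (-32 + 65))*13 + 28)*((1*(-8 + 0 + 0))*1 - 133) = ((2 + 33)*13 + 28)*((1*(-8))*1 - 133) = (35*13 + 28)*(-8*1 - 133) = (455 + 28)*(-8 - 133) = 483*(-141) = -68103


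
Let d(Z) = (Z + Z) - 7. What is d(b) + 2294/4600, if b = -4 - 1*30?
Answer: -171353/2300 ≈ -74.501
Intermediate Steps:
b = -34 (b = -4 - 30 = -34)
d(Z) = -7 + 2*Z (d(Z) = 2*Z - 7 = -7 + 2*Z)
d(b) + 2294/4600 = (-7 + 2*(-34)) + 2294/4600 = (-7 - 68) + 2294*(1/4600) = -75 + 1147/2300 = -171353/2300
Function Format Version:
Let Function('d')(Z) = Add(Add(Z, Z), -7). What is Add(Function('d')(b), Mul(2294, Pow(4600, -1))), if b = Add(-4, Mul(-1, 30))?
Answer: Rational(-171353, 2300) ≈ -74.501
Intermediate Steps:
b = -34 (b = Add(-4, -30) = -34)
Function('d')(Z) = Add(-7, Mul(2, Z)) (Function('d')(Z) = Add(Mul(2, Z), -7) = Add(-7, Mul(2, Z)))
Add(Function('d')(b), Mul(2294, Pow(4600, -1))) = Add(Add(-7, Mul(2, -34)), Mul(2294, Pow(4600, -1))) = Add(Add(-7, -68), Mul(2294, Rational(1, 4600))) = Add(-75, Rational(1147, 2300)) = Rational(-171353, 2300)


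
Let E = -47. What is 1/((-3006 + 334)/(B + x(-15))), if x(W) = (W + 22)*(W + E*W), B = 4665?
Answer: -9495/2672 ≈ -3.5535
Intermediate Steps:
x(W) = -46*W*(22 + W) (x(W) = (W + 22)*(W - 47*W) = (22 + W)*(-46*W) = -46*W*(22 + W))
1/((-3006 + 334)/(B + x(-15))) = 1/((-3006 + 334)/(4665 - 46*(-15)*(22 - 15))) = 1/(-2672/(4665 - 46*(-15)*7)) = 1/(-2672/(4665 + 4830)) = 1/(-2672/9495) = -9495/2672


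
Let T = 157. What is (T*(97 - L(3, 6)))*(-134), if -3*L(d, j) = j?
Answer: -2082762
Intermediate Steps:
L(d, j) = -j/3
(T*(97 - L(3, 6)))*(-134) = (157*(97 - (-1)*6/3))*(-134) = (157*(97 - 1*(-2)))*(-134) = (157*(97 + 2))*(-134) = (157*99)*(-134) = 15543*(-134) = -2082762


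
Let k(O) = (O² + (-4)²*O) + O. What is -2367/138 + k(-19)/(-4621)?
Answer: -3647717/212566 ≈ -17.160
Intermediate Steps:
k(O) = O² + 17*O (k(O) = (O² + 16*O) + O = O² + 17*O)
-2367/138 + k(-19)/(-4621) = -2367/138 - 19*(17 - 19)/(-4621) = -2367*1/138 - 19*(-2)*(-1/4621) = -789/46 + 38*(-1/4621) = -789/46 - 38/4621 = -3647717/212566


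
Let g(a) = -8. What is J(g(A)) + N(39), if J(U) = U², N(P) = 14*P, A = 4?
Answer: 610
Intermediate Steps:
J(g(A)) + N(39) = (-8)² + 14*39 = 64 + 546 = 610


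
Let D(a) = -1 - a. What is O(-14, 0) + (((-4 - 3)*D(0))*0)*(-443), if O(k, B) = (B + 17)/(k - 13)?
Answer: -17/27 ≈ -0.62963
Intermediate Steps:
O(k, B) = (17 + B)/(-13 + k)
O(-14, 0) + (((-4 - 3)*D(0))*0)*(-443) = (17 + 0)/(-13 - 14) + (((-4 - 3)*(-1 - 1*0))*0)*(-443) = 17/(-27) + (-7*(-1 + 0)*0)*(-443) = -1/27*17 + (-7*(-1)*0)*(-443) = -17/27 + (7*0)*(-443) = -17/27 + 0*(-443) = -17/27 + 0 = -17/27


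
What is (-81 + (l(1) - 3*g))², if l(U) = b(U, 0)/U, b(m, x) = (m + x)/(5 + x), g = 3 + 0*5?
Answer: 201601/25 ≈ 8064.0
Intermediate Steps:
g = 3 (g = 3 + 0 = 3)
b(m, x) = (m + x)/(5 + x)
l(U) = ⅕ (l(U) = ((U + 0)/(5 + 0))/U = (U/5)/U = ⅕)
(-81 + (l(1) - 3*g))² = (-81 + (⅕ - 3*3))² = (-81 + (⅕ - 9))² = (-81 - 44/5)² = (-449/5)² = 201601/25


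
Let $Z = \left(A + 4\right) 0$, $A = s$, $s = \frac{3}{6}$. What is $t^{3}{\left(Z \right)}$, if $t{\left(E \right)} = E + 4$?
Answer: $64$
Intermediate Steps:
$s = \frac{1}{2}$ ($s = 3 \cdot \frac{1}{6} = \frac{1}{2} \approx 0.5$)
$A = \frac{1}{2} \approx 0.5$
$Z = 0$ ($Z = \left(\frac{1}{2} + 4\right) 0 = \frac{9}{2} \cdot 0 = 0$)
$t{\left(E \right)} = 4 + E$
$t^{3}{\left(Z \right)} = \left(4 + 0\right)^{3} = 4^{3} = 64$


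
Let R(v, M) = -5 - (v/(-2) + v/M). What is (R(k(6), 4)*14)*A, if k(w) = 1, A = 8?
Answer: -532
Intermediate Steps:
R(v, M) = -5 + v/2 - v/M (R(v, M) = -5 - (v*(-½) + v/M) = -5 - (-v/2 + v/M) = -5 + (v/2 - v/M) = -5 + v/2 - v/M)
(R(k(6), 4)*14)*A = ((-5 + (½)*1 - 1*1/4)*14)*8 = ((-5 + ½ - 1*1*¼)*14)*8 = ((-5 + ½ - ¼)*14)*8 = -19/4*14*8 = -133/2*8 = -532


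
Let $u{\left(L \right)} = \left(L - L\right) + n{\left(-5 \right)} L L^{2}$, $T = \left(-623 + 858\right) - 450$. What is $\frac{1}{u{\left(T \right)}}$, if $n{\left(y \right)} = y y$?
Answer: $- \frac{1}{248459375} \approx -4.0248 \cdot 10^{-9}$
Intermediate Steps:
$n{\left(y \right)} = y^{2}$
$T = -215$ ($T = 235 - 450 = -215$)
$u{\left(L \right)} = 25 L^{3}$ ($u{\left(L \right)} = \left(L - L\right) + \left(-5\right)^{2} L L^{2} = 0 + 25 L^{3} = 25 L^{3}$)
$\frac{1}{u{\left(T \right)}} = \frac{1}{25 \left(-215\right)^{3}} = \frac{1}{25 \left(-9938375\right)} = \frac{1}{-248459375} = - \frac{1}{248459375}$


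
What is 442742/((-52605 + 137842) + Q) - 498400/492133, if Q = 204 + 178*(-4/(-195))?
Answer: 34183955224970/8199775851031 ≈ 4.1689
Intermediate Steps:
Q = 40492/195 (Q = 204 + 178*(-4*(-1/195)) = 204 + 178*(4/195) = 204 + 712/195 = 40492/195 ≈ 207.65)
442742/((-52605 + 137842) + Q) - 498400/492133 = 442742/((-52605 + 137842) + 40492/195) - 498400/492133 = 442742/(85237 + 40492/195) - 498400*1/492133 = 442742/(16661707/195) - 498400/492133 = 442742*(195/16661707) - 498400/492133 = 86334690/16661707 - 498400/492133 = 34183955224970/8199775851031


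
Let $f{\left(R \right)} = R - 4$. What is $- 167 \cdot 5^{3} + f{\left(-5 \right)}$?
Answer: $-20884$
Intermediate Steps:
$f{\left(R \right)} = -4 + R$
$- 167 \cdot 5^{3} + f{\left(-5 \right)} = - 167 \cdot 5^{3} - 9 = \left(-167\right) 125 - 9 = -20875 - 9 = -20884$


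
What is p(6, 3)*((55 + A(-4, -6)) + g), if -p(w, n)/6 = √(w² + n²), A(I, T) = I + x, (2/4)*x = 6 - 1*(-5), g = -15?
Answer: -1044*√5 ≈ -2334.5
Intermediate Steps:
x = 22 (x = 2*(6 - 1*(-5)) = 2*(6 + 5) = 2*11 = 22)
A(I, T) = 22 + I (A(I, T) = I + 22 = 22 + I)
p(w, n) = -6*√(n² + w²) (p(w, n) = -6*√(w² + n²) = -6*√(n² + w²))
p(6, 3)*((55 + A(-4, -6)) + g) = (-6*√(3² + 6²))*((55 + (22 - 4)) - 15) = (-6*√(9 + 36))*((55 + 18) - 15) = (-18*√5)*(73 - 15) = -18*√5*58 = -1044*√5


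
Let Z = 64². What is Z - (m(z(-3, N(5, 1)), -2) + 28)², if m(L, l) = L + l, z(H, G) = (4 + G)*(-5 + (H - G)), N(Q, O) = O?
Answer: 3735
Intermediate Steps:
Z = 4096
z(H, G) = (4 + G)*(-5 + H - G)
Z - (m(z(-3, N(5, 1)), -2) + 28)² = 4096 - (((-20 - 1*1² - 9*1 + 4*(-3) + 1*(-3)) - 2) + 28)² = 4096 - (((-20 - 1*1 - 9 - 12 - 3) - 2) + 28)² = 4096 - (((-20 - 1 - 9 - 12 - 3) - 2) + 28)² = 4096 - ((-45 - 2) + 28)² = 4096 - (-47 + 28)² = 4096 - 1*(-19)² = 4096 - 1*361 = 4096 - 361 = 3735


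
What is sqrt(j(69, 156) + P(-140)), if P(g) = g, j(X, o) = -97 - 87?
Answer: 18*I ≈ 18.0*I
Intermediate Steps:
j(X, o) = -184
sqrt(j(69, 156) + P(-140)) = sqrt(-184 - 140) = sqrt(-324) = 18*I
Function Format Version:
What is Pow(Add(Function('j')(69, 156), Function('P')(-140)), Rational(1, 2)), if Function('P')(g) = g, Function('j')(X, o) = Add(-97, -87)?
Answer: Mul(18, I) ≈ Mul(18.000, I)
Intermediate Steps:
Function('j')(X, o) = -184
Pow(Add(Function('j')(69, 156), Function('P')(-140)), Rational(1, 2)) = Pow(Add(-184, -140), Rational(1, 2)) = Pow(-324, Rational(1, 2)) = Mul(18, I)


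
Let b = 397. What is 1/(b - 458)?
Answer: -1/61 ≈ -0.016393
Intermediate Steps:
1/(b - 458) = 1/(397 - 458) = 1/(-61) = -1/61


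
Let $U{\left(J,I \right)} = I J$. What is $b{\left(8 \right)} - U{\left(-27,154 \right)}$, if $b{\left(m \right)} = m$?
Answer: $4166$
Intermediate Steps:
$b{\left(8 \right)} - U{\left(-27,154 \right)} = 8 - 154 \left(-27\right) = 8 - -4158 = 8 + 4158 = 4166$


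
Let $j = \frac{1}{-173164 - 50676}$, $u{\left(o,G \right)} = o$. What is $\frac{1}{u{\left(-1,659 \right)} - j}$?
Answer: $- \frac{223840}{223839} \approx -1.0$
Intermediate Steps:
$j = - \frac{1}{223840}$ ($j = \frac{1}{-223840} = - \frac{1}{223840} \approx -4.4675 \cdot 10^{-6}$)
$\frac{1}{u{\left(-1,659 \right)} - j} = \frac{1}{-1 - - \frac{1}{223840}} = \frac{1}{-1 + \frac{1}{223840}} = \frac{1}{- \frac{223839}{223840}} = - \frac{223840}{223839}$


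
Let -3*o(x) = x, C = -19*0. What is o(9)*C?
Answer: 0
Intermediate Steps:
C = 0
o(x) = -x/3
o(9)*C = -1/3*9*0 = -3*0 = 0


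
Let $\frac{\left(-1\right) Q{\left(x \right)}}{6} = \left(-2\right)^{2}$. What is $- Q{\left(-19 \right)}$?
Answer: $24$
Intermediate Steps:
$Q{\left(x \right)} = -24$ ($Q{\left(x \right)} = - 6 \left(-2\right)^{2} = \left(-6\right) 4 = -24$)
$- Q{\left(-19 \right)} = \left(-1\right) \left(-24\right) = 24$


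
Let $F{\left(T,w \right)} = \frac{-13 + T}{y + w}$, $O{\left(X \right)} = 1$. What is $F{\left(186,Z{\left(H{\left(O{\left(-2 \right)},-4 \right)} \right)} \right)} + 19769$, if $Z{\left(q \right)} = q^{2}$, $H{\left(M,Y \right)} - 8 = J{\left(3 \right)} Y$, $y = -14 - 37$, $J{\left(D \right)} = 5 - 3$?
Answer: $\frac{1008046}{51} \approx 19766.0$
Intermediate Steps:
$J{\left(D \right)} = 2$ ($J{\left(D \right)} = 5 - 3 = 2$)
$y = -51$ ($y = -14 - 37 = -51$)
$H{\left(M,Y \right)} = 8 + 2 Y$
$F{\left(T,w \right)} = \frac{-13 + T}{-51 + w}$
$F{\left(186,Z{\left(H{\left(O{\left(-2 \right)},-4 \right)} \right)} \right)} + 19769 = \frac{-13 + 186}{-51 + \left(8 + 2 \left(-4\right)\right)^{2}} + 19769 = \frac{1}{-51 + \left(8 - 8\right)^{2}} \cdot 173 + 19769 = \frac{1}{-51 + 0^{2}} \cdot 173 + 19769 = \frac{1}{-51 + 0} \cdot 173 + 19769 = \frac{1}{-51} \cdot 173 + 19769 = \left(- \frac{1}{51}\right) 173 + 19769 = - \frac{173}{51} + 19769 = \frac{1008046}{51}$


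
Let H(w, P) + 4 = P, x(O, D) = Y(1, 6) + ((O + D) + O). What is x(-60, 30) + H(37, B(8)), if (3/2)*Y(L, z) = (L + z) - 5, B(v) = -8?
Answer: -302/3 ≈ -100.67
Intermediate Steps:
Y(L, z) = -10/3 + 2*L/3 + 2*z/3 (Y(L, z) = 2*((L + z) - 5)/3 = 2*(-5 + L + z)/3 = -10/3 + 2*L/3 + 2*z/3)
x(O, D) = 4/3 + D + 2*O (x(O, D) = (-10/3 + (⅔)*1 + (⅔)*6) + ((O + D) + O) = (-10/3 + ⅔ + 4) + ((D + O) + O) = 4/3 + (D + 2*O) = 4/3 + D + 2*O)
H(w, P) = -4 + P
x(-60, 30) + H(37, B(8)) = (4/3 + 30 + 2*(-60)) + (-4 - 8) = (4/3 + 30 - 120) - 12 = -266/3 - 12 = -302/3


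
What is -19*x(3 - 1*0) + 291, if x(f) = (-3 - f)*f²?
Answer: 1317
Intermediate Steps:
x(f) = f²*(-3 - f)
-19*x(3 - 1*0) + 291 = -19*(3 - 1*0)²*(-3 - (3 - 1*0)) + 291 = -19*(3 + 0)²*(-3 - (3 + 0)) + 291 = -19*3²*(-3 - 1*3) + 291 = -171*(-3 - 3) + 291 = -171*(-6) + 291 = -19*(-54) + 291 = 1026 + 291 = 1317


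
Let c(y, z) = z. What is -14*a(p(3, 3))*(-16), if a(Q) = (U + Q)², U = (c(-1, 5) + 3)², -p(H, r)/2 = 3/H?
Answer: 861056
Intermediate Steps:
p(H, r) = -6/H
U = 64 (U = (5 + 3)² = 8² = 64)
a(Q) = (64 + Q)²
-14*a(p(3, 3))*(-16) = -14*(64 - 6/3)²*(-16) = -14*(64 - 6*⅓)²*(-16) = -14*(64 - 2)²*(-16) = -14*62²*(-16) = -14*3844*(-16) = -53816*(-16) = 861056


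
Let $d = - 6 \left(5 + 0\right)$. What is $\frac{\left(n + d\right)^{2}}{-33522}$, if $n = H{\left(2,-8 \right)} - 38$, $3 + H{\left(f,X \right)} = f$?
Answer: $- \frac{1587}{11174} \approx -0.14203$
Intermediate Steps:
$H{\left(f,X \right)} = -3 + f$
$d = -30$ ($d = \left(-6\right) 5 = -30$)
$n = -39$ ($n = \left(-3 + 2\right) - 38 = -1 - 38 = -39$)
$\frac{\left(n + d\right)^{2}}{-33522} = \frac{\left(-39 - 30\right)^{2}}{-33522} = \left(-69\right)^{2} \left(- \frac{1}{33522}\right) = 4761 \left(- \frac{1}{33522}\right) = - \frac{1587}{11174}$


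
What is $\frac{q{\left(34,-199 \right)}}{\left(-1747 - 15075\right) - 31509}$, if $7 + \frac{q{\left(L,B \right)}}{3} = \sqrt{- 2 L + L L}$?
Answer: $\frac{21}{48331} - \frac{24 \sqrt{17}}{48331} \approx -0.0016129$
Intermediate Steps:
$q{\left(L,B \right)} = -21 + 3 \sqrt{L^{2} - 2 L}$ ($q{\left(L,B \right)} = -21 + 3 \sqrt{- 2 L + L L} = -21 + 3 \sqrt{- 2 L + L^{2}} = -21 + 3 \sqrt{L^{2} - 2 L}$)
$\frac{q{\left(34,-199 \right)}}{\left(-1747 - 15075\right) - 31509} = \frac{-21 + 3 \sqrt{34 \left(-2 + 34\right)}}{\left(-1747 - 15075\right) - 31509} = \frac{-21 + 3 \sqrt{34 \cdot 32}}{-16822 - 31509} = \frac{-21 + 3 \sqrt{1088}}{-48331} = \left(-21 + 3 \cdot 8 \sqrt{17}\right) \left(- \frac{1}{48331}\right) = \left(-21 + 24 \sqrt{17}\right) \left(- \frac{1}{48331}\right) = \frac{21}{48331} - \frac{24 \sqrt{17}}{48331}$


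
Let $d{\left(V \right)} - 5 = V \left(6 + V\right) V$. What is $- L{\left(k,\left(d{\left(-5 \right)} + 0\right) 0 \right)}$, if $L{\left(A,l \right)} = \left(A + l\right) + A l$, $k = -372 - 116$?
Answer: $488$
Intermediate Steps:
$d{\left(V \right)} = 5 + V^{2} \left(6 + V\right)$ ($d{\left(V \right)} = 5 + V \left(6 + V\right) V = 5 + V^{2} \left(6 + V\right)$)
$k = -488$ ($k = -372 - 116 = -488$)
$L{\left(A,l \right)} = A + l + A l$
$- L{\left(k,\left(d{\left(-5 \right)} + 0\right) 0 \right)} = - (-488 + \left(\left(5 + \left(-5\right)^{3} + 6 \left(-5\right)^{2}\right) + 0\right) 0 - 488 \left(\left(5 + \left(-5\right)^{3} + 6 \left(-5\right)^{2}\right) + 0\right) 0) = - (-488 + \left(\left(5 - 125 + 6 \cdot 25\right) + 0\right) 0 - 488 \left(\left(5 - 125 + 6 \cdot 25\right) + 0\right) 0) = - (-488 + \left(\left(5 - 125 + 150\right) + 0\right) 0 - 488 \left(\left(5 - 125 + 150\right) + 0\right) 0) = - (-488 + \left(30 + 0\right) 0 - 488 \left(30 + 0\right) 0) = - (-488 + 30 \cdot 0 - 488 \cdot 30 \cdot 0) = - (-488 + 0 - 0) = - (-488 + 0 + 0) = \left(-1\right) \left(-488\right) = 488$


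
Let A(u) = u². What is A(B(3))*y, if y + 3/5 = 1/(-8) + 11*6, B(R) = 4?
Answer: 5222/5 ≈ 1044.4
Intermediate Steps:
y = 2611/40 (y = -⅗ + (1/(-8) + 11*6) = -⅗ + (-⅛ + 66) = -⅗ + 527/8 = 2611/40 ≈ 65.275)
A(B(3))*y = 4²*(2611/40) = 16*(2611/40) = 5222/5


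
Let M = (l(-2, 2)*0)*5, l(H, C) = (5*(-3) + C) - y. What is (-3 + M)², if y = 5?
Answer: 9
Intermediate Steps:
l(H, C) = -20 + C (l(H, C) = (5*(-3) + C) - 1*5 = (-15 + C) - 5 = -20 + C)
M = 0 (M = ((-20 + 2)*0)*5 = -18*0*5 = 0*5 = 0)
(-3 + M)² = (-3 + 0)² = (-3)² = 9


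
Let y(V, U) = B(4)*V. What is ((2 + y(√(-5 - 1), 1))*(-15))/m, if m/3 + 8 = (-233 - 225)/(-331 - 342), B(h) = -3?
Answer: 3365/2463 - 3365*I*√6/1642 ≈ 1.3662 - 5.0198*I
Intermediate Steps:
y(V, U) = -3*V
m = -14778/673 (m = -24 + 3*((-233 - 225)/(-331 - 342)) = -24 + 3*(-458/(-673)) = -24 + 3*(-458*(-1/673)) = -24 + 3*(458/673) = -24 + 1374/673 = -14778/673 ≈ -21.958)
((2 + y(√(-5 - 1), 1))*(-15))/m = ((2 - 3*√(-5 - 1))*(-15))/(-14778/673) = ((2 - 3*I*√6)*(-15))*(-673/14778) = (-30 + 45*I*√6)*(-673/14778) = 3365/2463 - 3365*I*√6/1642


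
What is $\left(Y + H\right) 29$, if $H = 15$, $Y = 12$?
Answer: $783$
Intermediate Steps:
$\left(Y + H\right) 29 = \left(12 + 15\right) 29 = 27 \cdot 29 = 783$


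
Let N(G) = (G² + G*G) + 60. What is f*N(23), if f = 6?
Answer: 6708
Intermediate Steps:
N(G) = 60 + 2*G² (N(G) = (G² + G²) + 60 = 2*G² + 60 = 60 + 2*G²)
f*N(23) = 6*(60 + 2*23²) = 6*(60 + 2*529) = 6*(60 + 1058) = 6*1118 = 6708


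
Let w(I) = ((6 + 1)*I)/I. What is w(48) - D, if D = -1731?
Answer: 1738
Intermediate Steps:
w(I) = 7 (w(I) = (7*I)/I = 7)
w(48) - D = 7 - 1*(-1731) = 7 + 1731 = 1738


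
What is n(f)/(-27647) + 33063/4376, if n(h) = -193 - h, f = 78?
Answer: 915278657/120983272 ≈ 7.5653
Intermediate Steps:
n(f)/(-27647) + 33063/4376 = (-193 - 1*78)/(-27647) + 33063/4376 = (-193 - 78)*(-1/27647) + 33063*(1/4376) = -271*(-1/27647) + 33063/4376 = 271/27647 + 33063/4376 = 915278657/120983272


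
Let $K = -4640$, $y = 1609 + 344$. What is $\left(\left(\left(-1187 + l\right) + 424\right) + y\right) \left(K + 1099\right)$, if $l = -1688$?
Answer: $1763418$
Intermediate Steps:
$y = 1953$
$\left(\left(\left(-1187 + l\right) + 424\right) + y\right) \left(K + 1099\right) = \left(\left(\left(-1187 - 1688\right) + 424\right) + 1953\right) \left(-4640 + 1099\right) = \left(\left(-2875 + 424\right) + 1953\right) \left(-3541\right) = \left(-2451 + 1953\right) \left(-3541\right) = \left(-498\right) \left(-3541\right) = 1763418$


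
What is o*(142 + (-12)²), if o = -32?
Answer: -9152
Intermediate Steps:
o*(142 + (-12)²) = -32*(142 + (-12)²) = -32*(142 + 144) = -32*286 = -9152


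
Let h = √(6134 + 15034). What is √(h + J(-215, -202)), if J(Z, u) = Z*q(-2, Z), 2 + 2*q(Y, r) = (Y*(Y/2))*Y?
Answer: √(645 + 84*√3) ≈ 28.116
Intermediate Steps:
q(Y, r) = -1 + Y³/4 (q(Y, r) = -1 + ((Y*(Y/2))*Y)/2 = -1 + ((Y²/2)*Y)/2 = -1 + (Y³/2)/2 = -1 + Y³/4)
J(Z, u) = -3*Z (J(Z, u) = Z*(-1 + (¼)*(-2)³) = Z*(-1 + (¼)*(-8)) = Z*(-1 - 2) = Z*(-3) = -3*Z)
h = 84*√3 (h = √21168 = 84*√3 ≈ 145.49)
√(h + J(-215, -202)) = √(84*√3 - 3*(-215)) = √(84*√3 + 645) = √(645 + 84*√3)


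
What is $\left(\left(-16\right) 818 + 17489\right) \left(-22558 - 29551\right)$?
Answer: $-229331709$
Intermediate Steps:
$\left(\left(-16\right) 818 + 17489\right) \left(-22558 - 29551\right) = \left(-13088 + 17489\right) \left(-52109\right) = 4401 \left(-52109\right) = -229331709$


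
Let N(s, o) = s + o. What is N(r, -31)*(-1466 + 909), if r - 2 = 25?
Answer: 2228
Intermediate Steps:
r = 27 (r = 2 + 25 = 27)
N(s, o) = o + s
N(r, -31)*(-1466 + 909) = (-31 + 27)*(-1466 + 909) = -4*(-557) = 2228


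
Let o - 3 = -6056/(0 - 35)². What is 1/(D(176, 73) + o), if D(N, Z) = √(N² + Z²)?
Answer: 2916725/54474521464 + 1500625*√36305/54474521464 ≈ 0.0053024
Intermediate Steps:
o = -2381/1225 (o = 3 - 6056/(0 - 35)² = 3 - 6056/((-35)²) = 3 - 6056/1225 = -2381/1225 ≈ -1.9437)
1/(D(176, 73) + o) = 1/(√(176² + 73²) - 2381/1225) = 1/(√(30976 + 5329) - 2381/1225) = 1/(√36305 - 2381/1225) = 1/(-2381/1225 + √36305)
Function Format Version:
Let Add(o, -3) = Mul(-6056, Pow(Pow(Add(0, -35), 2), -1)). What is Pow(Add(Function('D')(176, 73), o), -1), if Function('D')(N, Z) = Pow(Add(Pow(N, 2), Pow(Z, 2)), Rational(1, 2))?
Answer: Add(Rational(2916725, 54474521464), Mul(Rational(1500625, 54474521464), Pow(36305, Rational(1, 2)))) ≈ 0.0053024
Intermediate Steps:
o = Rational(-2381, 1225) (o = Add(3, Mul(-6056, Pow(Pow(Add(0, -35), 2), -1))) = Add(3, Mul(-6056, Pow(Pow(-35, 2), -1))) = Add(3, Mul(-6056, Pow(1225, -1))) = Add(3, Mul(-6056, Rational(1, 1225))) = Add(3, Rational(-6056, 1225)) = Rational(-2381, 1225) ≈ -1.9437)
Pow(Add(Function('D')(176, 73), o), -1) = Pow(Add(Pow(Add(Pow(176, 2), Pow(73, 2)), Rational(1, 2)), Rational(-2381, 1225)), -1) = Pow(Add(Pow(Add(30976, 5329), Rational(1, 2)), Rational(-2381, 1225)), -1) = Pow(Add(Pow(36305, Rational(1, 2)), Rational(-2381, 1225)), -1) = Pow(Add(Rational(-2381, 1225), Pow(36305, Rational(1, 2))), -1)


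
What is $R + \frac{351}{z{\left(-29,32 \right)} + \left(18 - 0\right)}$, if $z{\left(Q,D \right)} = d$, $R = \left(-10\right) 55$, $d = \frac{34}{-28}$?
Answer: $- \frac{124336}{235} \approx -529.09$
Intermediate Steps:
$d = - \frac{17}{14}$ ($d = 34 \left(- \frac{1}{28}\right) = - \frac{17}{14} \approx -1.2143$)
$R = -550$
$z{\left(Q,D \right)} = - \frac{17}{14}$
$R + \frac{351}{z{\left(-29,32 \right)} + \left(18 - 0\right)} = -550 + \frac{351}{- \frac{17}{14} + \left(18 - 0\right)} = -550 + \frac{351}{- \frac{17}{14} + \left(18 + 0\right)} = -550 + \frac{351}{- \frac{17}{14} + 18} = -550 + \frac{351}{\frac{235}{14}} = -550 + 351 \cdot \frac{14}{235} = -550 + \frac{4914}{235} = - \frac{124336}{235}$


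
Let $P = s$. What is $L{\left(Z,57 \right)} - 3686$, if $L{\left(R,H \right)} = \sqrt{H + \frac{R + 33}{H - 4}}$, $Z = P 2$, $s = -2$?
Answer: $-3686 + \frac{5 \sqrt{6466}}{53} \approx -3678.4$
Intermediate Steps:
$P = -2$
$Z = -4$ ($Z = \left(-2\right) 2 = -4$)
$L{\left(R,H \right)} = \sqrt{H + \frac{33 + R}{-4 + H}}$
$L{\left(Z,57 \right)} - 3686 = \sqrt{\frac{33 - 4 + 57 \left(-4 + 57\right)}{-4 + 57}} - 3686 = \sqrt{\frac{33 - 4 + 57 \cdot 53}{53}} - 3686 = \sqrt{\frac{33 - 4 + 3021}{53}} - 3686 = \sqrt{\frac{1}{53} \cdot 3050} - 3686 = \sqrt{\frac{3050}{53}} - 3686 = \frac{5 \sqrt{6466}}{53} - 3686 = -3686 + \frac{5 \sqrt{6466}}{53}$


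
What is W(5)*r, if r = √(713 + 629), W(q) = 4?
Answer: 4*√1342 ≈ 146.53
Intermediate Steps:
r = √1342 ≈ 36.633
W(5)*r = 4*√1342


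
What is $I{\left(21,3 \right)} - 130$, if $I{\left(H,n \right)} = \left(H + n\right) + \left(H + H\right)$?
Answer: $-64$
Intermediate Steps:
$I{\left(H,n \right)} = n + 3 H$ ($I{\left(H,n \right)} = \left(H + n\right) + 2 H = n + 3 H$)
$I{\left(21,3 \right)} - 130 = \left(3 + 3 \cdot 21\right) - 130 = \left(3 + 63\right) - 130 = 66 - 130 = -64$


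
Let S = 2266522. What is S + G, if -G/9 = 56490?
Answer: 1758112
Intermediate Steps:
G = -508410 (G = -9*56490 = -508410)
S + G = 2266522 - 508410 = 1758112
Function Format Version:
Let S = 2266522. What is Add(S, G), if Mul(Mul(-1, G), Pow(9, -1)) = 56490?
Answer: 1758112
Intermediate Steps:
G = -508410 (G = Mul(-9, 56490) = -508410)
Add(S, G) = Add(2266522, -508410) = 1758112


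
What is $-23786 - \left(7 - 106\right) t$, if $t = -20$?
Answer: $-25766$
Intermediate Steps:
$-23786 - \left(7 - 106\right) t = -23786 - \left(7 - 106\right) \left(-20\right) = -23786 - \left(-99\right) \left(-20\right) = -23786 - 1980 = -25766$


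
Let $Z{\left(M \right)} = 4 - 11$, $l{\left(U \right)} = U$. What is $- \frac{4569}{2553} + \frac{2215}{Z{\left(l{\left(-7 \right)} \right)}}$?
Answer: $- \frac{1895626}{5957} \approx -318.22$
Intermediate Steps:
$Z{\left(M \right)} = -7$ ($Z{\left(M \right)} = 4 - 11 = -7$)
$- \frac{4569}{2553} + \frac{2215}{Z{\left(l{\left(-7 \right)} \right)}} = - \frac{4569}{2553} + \frac{2215}{-7} = \left(-4569\right) \frac{1}{2553} + 2215 \left(- \frac{1}{7}\right) = - \frac{1523}{851} - \frac{2215}{7} = - \frac{1895626}{5957}$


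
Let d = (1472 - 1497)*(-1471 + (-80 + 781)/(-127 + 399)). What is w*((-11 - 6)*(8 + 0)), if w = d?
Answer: -9985275/2 ≈ -4.9926e+6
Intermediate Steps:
d = 9985275/272 (d = -25*(-1471 + 701/272) = -25*(-399411/272) = 9985275/272 ≈ 36711.)
w = 9985275/272 ≈ 36711.
w*((-11 - 6)*(8 + 0)) = 9985275*((-11 - 6)*(8 + 0))/272 = 9985275*(-17*8)/272 = (9985275/272)*(-136) = -9985275/2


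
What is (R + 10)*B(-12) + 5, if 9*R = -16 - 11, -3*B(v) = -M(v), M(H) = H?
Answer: -23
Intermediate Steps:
B(v) = v/3 (B(v) = -(-1)*v/3 = v/3)
R = -3 (R = (-16 - 11)/9 = (1/9)*(-27) = -3)
(R + 10)*B(-12) + 5 = (-3 + 10)*((1/3)*(-12)) + 5 = 7*(-4) + 5 = -28 + 5 = -23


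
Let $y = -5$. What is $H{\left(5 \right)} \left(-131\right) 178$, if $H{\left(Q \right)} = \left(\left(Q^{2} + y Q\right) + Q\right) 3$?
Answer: $-349770$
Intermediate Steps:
$H{\left(Q \right)} = - 12 Q + 3 Q^{2}$ ($H{\left(Q \right)} = \left(\left(Q^{2} - 5 Q\right) + Q\right) 3 = \left(Q^{2} - 4 Q\right) 3 = - 12 Q + 3 Q^{2}$)
$H{\left(5 \right)} \left(-131\right) 178 = 3 \cdot 5 \left(-4 + 5\right) \left(-131\right) 178 = 3 \cdot 5 \cdot 1 \left(-131\right) 178 = 15 \left(-131\right) 178 = \left(-1965\right) 178 = -349770$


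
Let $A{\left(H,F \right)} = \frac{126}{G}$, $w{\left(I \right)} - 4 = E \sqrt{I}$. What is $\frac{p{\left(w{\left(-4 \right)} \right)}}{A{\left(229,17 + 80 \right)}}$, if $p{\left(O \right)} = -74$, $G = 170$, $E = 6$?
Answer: $- \frac{6290}{63} \approx -99.841$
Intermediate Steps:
$w{\left(I \right)} = 4 + 6 \sqrt{I}$
$A{\left(H,F \right)} = \frac{63}{85}$ ($A{\left(H,F \right)} = \frac{126}{170} = 126 \cdot \frac{1}{170} = \frac{63}{85}$)
$\frac{p{\left(w{\left(-4 \right)} \right)}}{A{\left(229,17 + 80 \right)}} = - \frac{74}{\frac{63}{85}} = \left(-74\right) \frac{85}{63} = - \frac{6290}{63}$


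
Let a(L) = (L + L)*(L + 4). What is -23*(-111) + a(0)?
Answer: 2553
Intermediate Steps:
a(L) = 2*L*(4 + L) (a(L) = (2*L)*(4 + L) = 2*L*(4 + L))
-23*(-111) + a(0) = -23*(-111) + 2*0*(4 + 0) = 2553 + 2*0*4 = 2553 + 0 = 2553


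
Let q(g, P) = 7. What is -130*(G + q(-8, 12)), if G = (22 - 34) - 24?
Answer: 3770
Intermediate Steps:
G = -36 (G = -12 - 24 = -36)
-130*(G + q(-8, 12)) = -130*(-36 + 7) = -130*(-29) = 3770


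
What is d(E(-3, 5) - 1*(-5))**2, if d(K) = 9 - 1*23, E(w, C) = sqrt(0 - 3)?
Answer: 196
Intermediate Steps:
E(w, C) = I*sqrt(3) (E(w, C) = sqrt(-3) = I*sqrt(3))
d(K) = -14 (d(K) = 9 - 23 = -14)
d(E(-3, 5) - 1*(-5))**2 = (-14)**2 = 196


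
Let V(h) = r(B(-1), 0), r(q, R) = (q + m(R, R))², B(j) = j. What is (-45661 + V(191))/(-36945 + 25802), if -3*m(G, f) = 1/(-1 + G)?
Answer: 410945/100287 ≈ 4.0977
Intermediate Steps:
m(G, f) = -1/(3*(-1 + G))
r(q, R) = (q - 1/(-3 + 3*R))²
V(h) = 4/9 (V(h) = (-1 - 1/(-3 + 3*0))² = (-1 - 1/(-3 + 0))² = (-1 - 1/(-3))² = (-1 - 1*(-⅓))² = (-1 + ⅓)² = (-⅔)² = 4/9)
(-45661 + V(191))/(-36945 + 25802) = (-45661 + 4/9)/(-36945 + 25802) = -410945/9/(-11143) = -410945/9*(-1/11143) = 410945/100287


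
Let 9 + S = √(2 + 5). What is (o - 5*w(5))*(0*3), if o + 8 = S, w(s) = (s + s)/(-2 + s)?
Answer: 0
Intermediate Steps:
w(s) = 2*s/(-2 + s) (w(s) = (2*s)/(-2 + s) = 2*s/(-2 + s))
S = -9 + √7 (S = -9 + √(2 + 5) = -9 + √7 ≈ -6.3542)
o = -17 + √7 (o = -8 + (-9 + √7) = -17 + √7 ≈ -14.354)
(o - 5*w(5))*(0*3) = ((-17 + √7) - 10*5/(-2 + 5))*(0*3) = ((-17 + √7) - 10*5/3)*0 = ((-17 + √7) - 5*10/3)*0 = ((-17 + √7) - 50/3)*0 = (-101/3 + √7)*0 = 0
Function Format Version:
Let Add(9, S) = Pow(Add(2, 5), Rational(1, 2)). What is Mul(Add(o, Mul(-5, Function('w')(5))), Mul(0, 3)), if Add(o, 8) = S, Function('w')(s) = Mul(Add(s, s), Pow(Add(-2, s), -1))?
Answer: 0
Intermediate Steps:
Function('w')(s) = Mul(2, s, Pow(Add(-2, s), -1)) (Function('w')(s) = Mul(Mul(2, s), Pow(Add(-2, s), -1)) = Mul(2, s, Pow(Add(-2, s), -1)))
S = Add(-9, Pow(7, Rational(1, 2))) (S = Add(-9, Pow(Add(2, 5), Rational(1, 2))) = Add(-9, Pow(7, Rational(1, 2))) ≈ -6.3542)
o = Add(-17, Pow(7, Rational(1, 2))) (o = Add(-8, Add(-9, Pow(7, Rational(1, 2)))) = Add(-17, Pow(7, Rational(1, 2))) ≈ -14.354)
Mul(Add(o, Mul(-5, Function('w')(5))), Mul(0, 3)) = Mul(Add(Add(-17, Pow(7, Rational(1, 2))), Mul(-5, Mul(2, 5, Pow(Add(-2, 5), -1)))), Mul(0, 3)) = Mul(Add(Add(-17, Pow(7, Rational(1, 2))), Mul(-5, Mul(2, 5, Pow(3, -1)))), 0) = Mul(Add(Add(-17, Pow(7, Rational(1, 2))), Mul(-5, Mul(2, 5, Rational(1, 3)))), 0) = Mul(Add(Add(-17, Pow(7, Rational(1, 2))), Mul(-5, Rational(10, 3))), 0) = Mul(Add(Add(-17, Pow(7, Rational(1, 2))), Rational(-50, 3)), 0) = Mul(Add(Rational(-101, 3), Pow(7, Rational(1, 2))), 0) = 0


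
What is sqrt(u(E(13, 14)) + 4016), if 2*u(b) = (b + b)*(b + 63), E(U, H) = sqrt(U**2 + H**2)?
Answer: sqrt(4381 + 63*sqrt(365)) ≈ 74.730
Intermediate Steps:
E(U, H) = sqrt(H**2 + U**2)
u(b) = b*(63 + b) (u(b) = ((b + b)*(b + 63))/2 = ((2*b)*(63 + b))/2 = (2*b*(63 + b))/2 = b*(63 + b))
sqrt(u(E(13, 14)) + 4016) = sqrt(sqrt(14**2 + 13**2)*(63 + sqrt(14**2 + 13**2)) + 4016) = sqrt(sqrt(196 + 169)*(63 + sqrt(196 + 169)) + 4016) = sqrt(sqrt(365)*(63 + sqrt(365)) + 4016) = sqrt(4016 + sqrt(365)*(63 + sqrt(365)))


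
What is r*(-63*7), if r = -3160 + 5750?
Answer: -1142190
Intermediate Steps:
r = 2590
r*(-63*7) = 2590*(-63*7) = 2590*(-441) = -1142190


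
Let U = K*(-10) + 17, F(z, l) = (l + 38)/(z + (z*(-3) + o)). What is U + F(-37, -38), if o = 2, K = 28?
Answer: -263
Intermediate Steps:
F(z, l) = (38 + l)/(2 - 2*z) (F(z, l) = (l + 38)/(z + (z*(-3) + 2)) = (38 + l)/(z + (-3*z + 2)) = (38 + l)/(z + (2 - 3*z)) = (38 + l)/(2 - 2*z))
U = -263 (U = 28*(-10) + 17 = -280 + 17 = -263)
U + F(-37, -38) = -263 + (-38 - 1*(-38))/(2*(-1 - 37)) = -263 + (½)*(-38 + 38)/(-38) = -263 + (½)*(-1/38)*0 = -263 + 0 = -263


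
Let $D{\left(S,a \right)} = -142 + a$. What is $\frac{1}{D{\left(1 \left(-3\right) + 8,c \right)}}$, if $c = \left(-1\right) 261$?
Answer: $- \frac{1}{403} \approx -0.0024814$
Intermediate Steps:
$c = -261$
$\frac{1}{D{\left(1 \left(-3\right) + 8,c \right)}} = \frac{1}{-142 - 261} = \frac{1}{-403} = - \frac{1}{403}$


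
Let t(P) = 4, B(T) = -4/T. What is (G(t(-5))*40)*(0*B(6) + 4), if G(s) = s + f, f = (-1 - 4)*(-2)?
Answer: 2240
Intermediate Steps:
f = 10 (f = -5*(-2) = 10)
G(s) = 10 + s (G(s) = s + 10 = 10 + s)
(G(t(-5))*40)*(0*B(6) + 4) = ((10 + 4)*40)*(0*(-4/6) + 4) = (14*40)*(0*(-4*⅙) + 4) = 560*(0*(-⅔) + 4) = 560*(0 + 4) = 560*4 = 2240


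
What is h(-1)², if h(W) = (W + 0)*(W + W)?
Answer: 4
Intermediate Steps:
h(W) = 2*W² (h(W) = W*(2*W) = 2*W²)
h(-1)² = (2*(-1)²)² = (2*1)² = 2² = 4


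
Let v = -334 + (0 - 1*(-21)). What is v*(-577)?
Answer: 180601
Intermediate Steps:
v = -313 (v = -334 + (0 + 21) = -334 + 21 = -313)
v*(-577) = -313*(-577) = 180601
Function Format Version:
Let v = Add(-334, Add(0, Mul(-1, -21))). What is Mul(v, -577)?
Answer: 180601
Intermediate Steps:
v = -313 (v = Add(-334, Add(0, 21)) = Add(-334, 21) = -313)
Mul(v, -577) = Mul(-313, -577) = 180601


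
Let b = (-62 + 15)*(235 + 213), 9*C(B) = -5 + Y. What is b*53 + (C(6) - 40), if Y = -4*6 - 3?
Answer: -10044104/9 ≈ -1.1160e+6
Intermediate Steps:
Y = -27 (Y = -24 - 3 = -27)
C(B) = -32/9 (C(B) = (-5 - 27)/9 = (⅑)*(-32) = -32/9)
b = -21056 (b = -47*448 = -21056)
b*53 + (C(6) - 40) = -21056*53 + (-32/9 - 40) = -1115968 - 392/9 = -10044104/9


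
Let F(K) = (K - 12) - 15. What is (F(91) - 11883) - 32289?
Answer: -44108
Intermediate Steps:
F(K) = -27 + K (F(K) = (-12 + K) - 15 = -27 + K)
(F(91) - 11883) - 32289 = ((-27 + 91) - 11883) - 32289 = (64 - 11883) - 32289 = -11819 - 32289 = -44108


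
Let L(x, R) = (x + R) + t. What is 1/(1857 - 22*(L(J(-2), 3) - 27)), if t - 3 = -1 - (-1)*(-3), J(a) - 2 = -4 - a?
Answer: 1/2407 ≈ 0.00041546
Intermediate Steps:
J(a) = -2 - a (J(a) = 2 + (-4 - a) = -2 - a)
t = -1 (t = 3 + (-1 - (-1)*(-3)) = 3 + (-1 - 1*3) = 3 + (-1 - 3) = 3 - 4 = -1)
L(x, R) = -1 + R + x (L(x, R) = (x + R) - 1 = (R + x) - 1 = -1 + R + x)
1/(1857 - 22*(L(J(-2), 3) - 27)) = 1/(1857 - 22*((-1 + 3 + (-2 - 1*(-2))) - 27)) = 1/(1857 - 22*((-1 + 3 + (-2 + 2)) - 27)) = 1/(1857 - 22*((-1 + 3 + 0) - 27)) = 1/(1857 - 22*(2 - 27)) = 1/(1857 - 22*(-25)) = 1/(1857 + 550) = 1/2407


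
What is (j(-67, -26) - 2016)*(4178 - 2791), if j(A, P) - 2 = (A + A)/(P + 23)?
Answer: -8194396/3 ≈ -2.7315e+6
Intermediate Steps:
j(A, P) = 2 + 2*A/(23 + P) (j(A, P) = 2 + (A + A)/(P + 23) = 2 + (2*A)/(23 + P) = 2 + 2*A/(23 + P))
(j(-67, -26) - 2016)*(4178 - 2791) = (2*(23 - 67 - 26)/(23 - 26) - 2016)*(4178 - 2791) = (2*(-70)/(-3) - 2016)*1387 = (2*(-⅓)*(-70) - 2016)*1387 = (140/3 - 2016)*1387 = -5908/3*1387 = -8194396/3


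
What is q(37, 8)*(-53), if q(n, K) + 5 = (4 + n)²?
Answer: -88828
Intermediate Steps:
q(n, K) = -5 + (4 + n)²
q(37, 8)*(-53) = (-5 + (4 + 37)²)*(-53) = (-5 + 41²)*(-53) = (-5 + 1681)*(-53) = 1676*(-53) = -88828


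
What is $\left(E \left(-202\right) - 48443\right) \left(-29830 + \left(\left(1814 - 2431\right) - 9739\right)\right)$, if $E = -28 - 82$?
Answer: $1053797478$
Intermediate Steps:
$E = -110$ ($E = -28 - 82 = -110$)
$\left(E \left(-202\right) - 48443\right) \left(-29830 + \left(\left(1814 - 2431\right) - 9739\right)\right) = \left(\left(-110\right) \left(-202\right) - 48443\right) \left(-29830 + \left(\left(1814 - 2431\right) - 9739\right)\right) = \left(22220 - 48443\right) \left(-29830 - 10356\right) = - 26223 \left(-29830 - 10356\right) = \left(-26223\right) \left(-40186\right) = 1053797478$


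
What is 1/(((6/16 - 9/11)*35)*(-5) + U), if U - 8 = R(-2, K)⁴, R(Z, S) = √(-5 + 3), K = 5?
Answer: 88/7881 ≈ 0.011166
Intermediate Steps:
R(Z, S) = I*√2 (R(Z, S) = √(-2) = I*√2)
U = 12 (U = 8 + (I*√2)⁴ = 8 + 4 = 12)
1/(((6/16 - 9/11)*35)*(-5) + U) = 1/(((6/16 - 9/11)*35)*(-5) + 12) = 1/(((6*(1/16) - 9*1/11)*35)*(-5) + 12) = 1/(((3/8 - 9/11)*35)*(-5) + 12) = 1/(-39/88*35*(-5) + 12) = 1/(-1365/88*(-5) + 12) = 1/(6825/88 + 12) = 1/(7881/88) = 88/7881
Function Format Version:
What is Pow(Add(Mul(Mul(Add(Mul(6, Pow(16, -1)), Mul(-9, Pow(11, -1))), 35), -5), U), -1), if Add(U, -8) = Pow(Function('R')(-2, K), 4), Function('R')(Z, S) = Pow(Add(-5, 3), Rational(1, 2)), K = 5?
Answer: Rational(88, 7881) ≈ 0.011166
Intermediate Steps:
Function('R')(Z, S) = Mul(I, Pow(2, Rational(1, 2))) (Function('R')(Z, S) = Pow(-2, Rational(1, 2)) = Mul(I, Pow(2, Rational(1, 2))))
U = 12 (U = Add(8, Pow(Mul(I, Pow(2, Rational(1, 2))), 4)) = Add(8, 4) = 12)
Pow(Add(Mul(Mul(Add(Mul(6, Pow(16, -1)), Mul(-9, Pow(11, -1))), 35), -5), U), -1) = Pow(Add(Mul(Mul(Add(Mul(6, Pow(16, -1)), Mul(-9, Pow(11, -1))), 35), -5), 12), -1) = Pow(Add(Mul(Mul(Add(Mul(6, Rational(1, 16)), Mul(-9, Rational(1, 11))), 35), -5), 12), -1) = Pow(Add(Mul(Mul(Add(Rational(3, 8), Rational(-9, 11)), 35), -5), 12), -1) = Pow(Add(Mul(Mul(Rational(-39, 88), 35), -5), 12), -1) = Pow(Add(Mul(Rational(-1365, 88), -5), 12), -1) = Pow(Add(Rational(6825, 88), 12), -1) = Pow(Rational(7881, 88), -1) = Rational(88, 7881)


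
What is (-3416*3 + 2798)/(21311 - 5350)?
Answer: -7450/15961 ≈ -0.46676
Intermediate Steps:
(-3416*3 + 2798)/(21311 - 5350) = (-10248 + 2798)/15961 = -7450*1/15961 = -7450/15961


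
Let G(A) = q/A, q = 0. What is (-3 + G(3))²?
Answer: 9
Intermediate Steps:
G(A) = 0 (G(A) = 0/A = 0)
(-3 + G(3))² = (-3 + 0)² = (-3)² = 9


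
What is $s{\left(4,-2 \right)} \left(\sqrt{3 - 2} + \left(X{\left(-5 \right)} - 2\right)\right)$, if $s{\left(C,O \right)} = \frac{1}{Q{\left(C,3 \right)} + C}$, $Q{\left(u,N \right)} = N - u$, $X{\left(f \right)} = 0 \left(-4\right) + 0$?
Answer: $- \frac{1}{3} \approx -0.33333$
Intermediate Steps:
$X{\left(f \right)} = 0$ ($X{\left(f \right)} = 0 + 0 = 0$)
$s{\left(C,O \right)} = \frac{1}{3}$ ($s{\left(C,O \right)} = \frac{1}{\left(3 - C\right) + C} = \frac{1}{3}$)
$s{\left(4,-2 \right)} \left(\sqrt{3 - 2} + \left(X{\left(-5 \right)} - 2\right)\right) = \frac{\sqrt{3 - 2} + \left(0 - 2\right)}{3} = \frac{\sqrt{1} - 2}{3} = \frac{1 - 2}{3} = \frac{1}{3} \left(-1\right) = - \frac{1}{3}$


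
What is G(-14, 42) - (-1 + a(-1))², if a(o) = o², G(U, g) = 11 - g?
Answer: -31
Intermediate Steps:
G(-14, 42) - (-1 + a(-1))² = (11 - 1*42) - (-1 + (-1)²)² = (11 - 42) - (-1 + 1)² = -31 - 1*0² = -31 - 1*0 = -31 + 0 = -31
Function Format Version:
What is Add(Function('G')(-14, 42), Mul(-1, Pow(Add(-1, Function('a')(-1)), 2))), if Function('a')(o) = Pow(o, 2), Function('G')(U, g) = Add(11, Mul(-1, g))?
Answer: -31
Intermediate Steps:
Add(Function('G')(-14, 42), Mul(-1, Pow(Add(-1, Function('a')(-1)), 2))) = Add(Add(11, Mul(-1, 42)), Mul(-1, Pow(Add(-1, Pow(-1, 2)), 2))) = Add(Add(11, -42), Mul(-1, Pow(Add(-1, 1), 2))) = Add(-31, Mul(-1, Pow(0, 2))) = Add(-31, Mul(-1, 0)) = Add(-31, 0) = -31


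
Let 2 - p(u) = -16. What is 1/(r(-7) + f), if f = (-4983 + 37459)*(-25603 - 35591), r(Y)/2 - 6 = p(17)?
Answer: -1/1987336296 ≈ -5.0319e-10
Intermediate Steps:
p(u) = 18 (p(u) = 2 - 1*(-16) = 2 + 16 = 18)
r(Y) = 48 (r(Y) = 12 + 2*18 = 12 + 36 = 48)
f = -1987336344 (f = 32476*(-61194) = -1987336344)
1/(r(-7) + f) = 1/(48 - 1987336344) = 1/(-1987336296) = -1/1987336296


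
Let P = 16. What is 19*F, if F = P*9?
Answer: 2736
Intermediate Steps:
F = 144 (F = 16*9 = 144)
19*F = 19*144 = 2736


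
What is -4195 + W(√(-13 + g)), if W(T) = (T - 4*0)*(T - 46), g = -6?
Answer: -4214 - 46*I*√19 ≈ -4214.0 - 200.51*I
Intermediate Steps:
W(T) = T*(-46 + T) (W(T) = (T + 0)*(-46 + T) = T*(-46 + T))
-4195 + W(√(-13 + g)) = -4195 + √(-13 - 6)*(-46 + √(-13 - 6)) = -4195 + √(-19)*(-46 + √(-19)) = -4195 + (I*√19)*(-46 + I*√19) = -4195 + I*√19*(-46 + I*√19)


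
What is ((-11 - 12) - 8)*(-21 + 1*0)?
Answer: 651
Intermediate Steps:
((-11 - 12) - 8)*(-21 + 1*0) = (-23 - 8)*(-21 + 0) = -31*(-21) = 651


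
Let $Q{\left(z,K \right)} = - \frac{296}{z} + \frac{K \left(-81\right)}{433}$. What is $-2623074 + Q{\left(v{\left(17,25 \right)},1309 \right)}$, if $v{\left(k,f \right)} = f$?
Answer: $- \frac{28397554943}{10825} \approx -2.6233 \cdot 10^{6}$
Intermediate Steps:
$Q{\left(z,K \right)} = - \frac{296}{z} - \frac{81 K}{433}$ ($Q{\left(z,K \right)} = - \frac{296}{z} + - 81 K \frac{1}{433} = - \frac{296}{z} - \frac{81 K}{433}$)
$-2623074 + Q{\left(v{\left(17,25 \right)},1309 \right)} = -2623074 - \left(\frac{106029}{433} + \frac{296}{25}\right) = -2623074 - \frac{2778893}{10825} = - \frac{28397554943}{10825}$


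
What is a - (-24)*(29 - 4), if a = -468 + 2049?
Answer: 2181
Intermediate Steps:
a = 1581
a - (-24)*(29 - 4) = 1581 - (-24)*(29 - 4) = 1581 - (-24)*25 = 1581 - 1*(-600) = 1581 + 600 = 2181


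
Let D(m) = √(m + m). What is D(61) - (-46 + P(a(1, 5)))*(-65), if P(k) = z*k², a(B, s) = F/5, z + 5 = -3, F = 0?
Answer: -2990 + √122 ≈ -2979.0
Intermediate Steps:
z = -8 (z = -5 - 3 = -8)
D(m) = √2*√m (D(m) = √(2*m) = √2*√m)
a(B, s) = 0 (a(B, s) = 0/5 = 0*(⅕) = 0)
P(k) = -8*k²
D(61) - (-46 + P(a(1, 5)))*(-65) = √2*√61 - (-46 - 8*0²)*(-65) = √122 - (-46 - 8*0)*(-65) = √122 - (-46 + 0)*(-65) = √122 - (-46)*(-65) = √122 - 1*2990 = √122 - 2990 = -2990 + √122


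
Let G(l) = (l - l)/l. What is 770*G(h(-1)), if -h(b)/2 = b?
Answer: 0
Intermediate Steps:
h(b) = -2*b
G(l) = 0 (G(l) = 0/l = 0)
770*G(h(-1)) = 770*0 = 0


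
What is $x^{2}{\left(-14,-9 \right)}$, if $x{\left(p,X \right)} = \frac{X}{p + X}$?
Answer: $\frac{81}{529} \approx 0.15312$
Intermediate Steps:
$x{\left(p,X \right)} = \frac{X}{X + p}$
$x^{2}{\left(-14,-9 \right)} = \left(- \frac{9}{-9 - 14}\right)^{2} = \left(- \frac{9}{-23}\right)^{2} = \left(\left(-9\right) \left(- \frac{1}{23}\right)\right)^{2} = \left(\frac{9}{23}\right)^{2} = \frac{81}{529}$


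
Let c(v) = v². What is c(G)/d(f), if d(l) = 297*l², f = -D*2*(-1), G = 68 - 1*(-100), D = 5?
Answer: 784/825 ≈ 0.95030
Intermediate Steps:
G = 168 (G = 68 + 100 = 168)
f = 10 (f = -5*2*(-1) = -10*(-1) = -1*(-10) = 10)
c(G)/d(f) = 168²/((297*10²)) = 28224/((297*100)) = 28224/29700 = 28224*(1/29700) = 784/825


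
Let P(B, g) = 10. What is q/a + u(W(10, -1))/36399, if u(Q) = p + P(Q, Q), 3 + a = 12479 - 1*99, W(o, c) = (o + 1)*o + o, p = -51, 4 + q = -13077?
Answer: -476642776/450510423 ≈ -1.0580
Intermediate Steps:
q = -13081 (q = -4 - 13077 = -13081)
W(o, c) = o + o*(1 + o) (W(o, c) = (1 + o)*o + o = o*(1 + o) + o = o + o*(1 + o))
a = 12377 (a = -3 + (12479 - 1*99) = -3 + (12479 - 99) = -3 + 12380 = 12377)
u(Q) = -41 (u(Q) = -51 + 10 = -41)
q/a + u(W(10, -1))/36399 = -13081/12377 - 41/36399 = -476642776/450510423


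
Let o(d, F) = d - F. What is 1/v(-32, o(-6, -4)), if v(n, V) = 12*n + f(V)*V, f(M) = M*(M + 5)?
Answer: -1/372 ≈ -0.0026882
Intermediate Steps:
f(M) = M*(5 + M)
v(n, V) = 12*n + V²*(5 + V) (v(n, V) = 12*n + (V*(5 + V))*V = 12*n + V²*(5 + V))
1/v(-32, o(-6, -4)) = 1/(12*(-32) + (-6 - 1*(-4))²*(5 + (-6 - 1*(-4)))) = 1/(-384 + (-6 + 4)²*(5 + (-6 + 4))) = 1/(-384 + (-2)²*(5 - 2)) = 1/(-384 + 4*3) = 1/(-384 + 12) = 1/(-372) = -1/372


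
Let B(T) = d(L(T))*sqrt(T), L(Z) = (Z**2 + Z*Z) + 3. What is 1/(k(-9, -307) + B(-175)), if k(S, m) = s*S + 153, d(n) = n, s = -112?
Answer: 1161/656589099496 - 306265*I*sqrt(7)/656589099496 ≈ 1.7682e-9 - 1.2341e-6*I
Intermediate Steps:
L(Z) = 3 + 2*Z**2 (L(Z) = (Z**2 + Z**2) + 3 = 2*Z**2 + 3 = 3 + 2*Z**2)
k(S, m) = 153 - 112*S (k(S, m) = -112*S + 153 = 153 - 112*S)
B(T) = sqrt(T)*(3 + 2*T**2) (B(T) = (3 + 2*T**2)*sqrt(T) = sqrt(T)*(3 + 2*T**2))
1/(k(-9, -307) + B(-175)) = 1/((153 - 112*(-9)) + sqrt(-175)*(3 + 2*(-175)**2)) = 1/((153 + 1008) + (5*I*sqrt(7))*(3 + 2*30625)) = 1/(1161 + (5*I*sqrt(7))*(3 + 61250)) = 1/(1161 + (5*I*sqrt(7))*61253) = 1/(1161 + 306265*I*sqrt(7))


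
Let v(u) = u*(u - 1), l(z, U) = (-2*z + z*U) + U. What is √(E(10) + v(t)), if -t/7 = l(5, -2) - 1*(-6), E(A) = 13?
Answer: √12445 ≈ 111.56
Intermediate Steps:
l(z, U) = U - 2*z + U*z (l(z, U) = (-2*z + U*z) + U = U - 2*z + U*z)
t = 112 (t = -7*((-2 - 2*5 - 2*5) - 1*(-6)) = -7*((-2 - 10 - 10) + 6) = -7*(-22 + 6) = -7*(-16) = 112)
v(u) = u*(-1 + u)
√(E(10) + v(t)) = √(13 + 112*(-1 + 112)) = √(13 + 112*111) = √(13 + 12432) = √12445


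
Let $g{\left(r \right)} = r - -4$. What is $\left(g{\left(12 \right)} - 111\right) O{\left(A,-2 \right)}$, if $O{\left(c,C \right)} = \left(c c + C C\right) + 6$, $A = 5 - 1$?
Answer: $-2470$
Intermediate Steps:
$A = 4$
$O{\left(c,C \right)} = 6 + C^{2} + c^{2}$ ($O{\left(c,C \right)} = \left(c^{2} + C^{2}\right) + 6 = \left(C^{2} + c^{2}\right) + 6 = 6 + C^{2} + c^{2}$)
$g{\left(r \right)} = 4 + r$ ($g{\left(r \right)} = r + 4 = 4 + r$)
$\left(g{\left(12 \right)} - 111\right) O{\left(A,-2 \right)} = \left(\left(4 + 12\right) - 111\right) \left(6 + \left(-2\right)^{2} + 4^{2}\right) = \left(16 - 111\right) \left(6 + 4 + 16\right) = \left(-95\right) 26 = -2470$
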